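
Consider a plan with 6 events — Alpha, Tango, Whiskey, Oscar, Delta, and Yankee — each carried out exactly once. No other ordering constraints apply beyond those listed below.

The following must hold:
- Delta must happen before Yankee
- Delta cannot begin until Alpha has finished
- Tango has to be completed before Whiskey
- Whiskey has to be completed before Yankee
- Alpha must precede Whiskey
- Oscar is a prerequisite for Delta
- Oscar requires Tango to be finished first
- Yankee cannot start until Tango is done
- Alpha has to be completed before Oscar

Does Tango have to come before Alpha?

Nothing in the constraints links Tango and Alpha; they are unordered relative to each other.
There exist valid orderings with Alpha before Tango, so Tango is not required to come first.

No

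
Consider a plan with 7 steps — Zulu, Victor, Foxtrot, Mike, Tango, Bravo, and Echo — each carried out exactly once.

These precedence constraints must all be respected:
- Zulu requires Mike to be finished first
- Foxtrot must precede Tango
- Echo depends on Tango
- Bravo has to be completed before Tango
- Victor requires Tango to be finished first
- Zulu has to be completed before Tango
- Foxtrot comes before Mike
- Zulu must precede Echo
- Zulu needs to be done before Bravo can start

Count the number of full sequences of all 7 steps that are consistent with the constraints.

2

Foxtrot is the only step with nothing required before it, so every ordering starts there.
Enumerating by repeatedly choosing an available step (one whose prerequisites are all placed) gives 2 distinct complete orderings.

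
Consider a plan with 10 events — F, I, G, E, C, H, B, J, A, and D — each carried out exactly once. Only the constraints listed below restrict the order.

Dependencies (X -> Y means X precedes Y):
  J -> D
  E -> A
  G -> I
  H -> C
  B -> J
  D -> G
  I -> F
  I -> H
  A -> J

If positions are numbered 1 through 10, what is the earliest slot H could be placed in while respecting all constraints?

8

Working backwards through the constraints from H, its full set of required predecessors is I, G, E, B, J, A, D — 7 of them.
With 7 mandatory predecessors, the earliest H can sit is position 7+1 = 8, and placing just those 7 first achieves it.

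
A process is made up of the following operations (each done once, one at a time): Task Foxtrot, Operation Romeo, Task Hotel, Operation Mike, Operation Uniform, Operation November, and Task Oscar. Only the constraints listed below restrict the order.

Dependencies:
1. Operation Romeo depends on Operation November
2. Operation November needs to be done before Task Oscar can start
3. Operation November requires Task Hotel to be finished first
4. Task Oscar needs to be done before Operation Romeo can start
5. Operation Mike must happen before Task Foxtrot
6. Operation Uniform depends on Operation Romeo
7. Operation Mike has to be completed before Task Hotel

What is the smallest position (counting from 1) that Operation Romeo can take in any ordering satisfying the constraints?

Working backwards through the constraints from Operation Romeo, its full set of required predecessors is Task Hotel, Operation Mike, Operation November, Task Oscar — 4 of them.
With 4 mandatory predecessors, the earliest Operation Romeo can sit is position 4+1 = 5, and placing just those 4 first achieves it.

5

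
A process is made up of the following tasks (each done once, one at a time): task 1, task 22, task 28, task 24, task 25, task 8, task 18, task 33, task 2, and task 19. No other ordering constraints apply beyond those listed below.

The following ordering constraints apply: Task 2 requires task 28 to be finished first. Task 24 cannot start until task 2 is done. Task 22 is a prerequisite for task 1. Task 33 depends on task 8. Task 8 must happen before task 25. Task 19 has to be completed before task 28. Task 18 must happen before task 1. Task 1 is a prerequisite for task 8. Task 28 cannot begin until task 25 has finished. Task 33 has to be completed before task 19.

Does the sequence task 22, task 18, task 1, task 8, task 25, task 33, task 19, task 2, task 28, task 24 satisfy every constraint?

No

Here task 28 comes after task 2.
Since task 28 is required before task 2, the ordering is invalid.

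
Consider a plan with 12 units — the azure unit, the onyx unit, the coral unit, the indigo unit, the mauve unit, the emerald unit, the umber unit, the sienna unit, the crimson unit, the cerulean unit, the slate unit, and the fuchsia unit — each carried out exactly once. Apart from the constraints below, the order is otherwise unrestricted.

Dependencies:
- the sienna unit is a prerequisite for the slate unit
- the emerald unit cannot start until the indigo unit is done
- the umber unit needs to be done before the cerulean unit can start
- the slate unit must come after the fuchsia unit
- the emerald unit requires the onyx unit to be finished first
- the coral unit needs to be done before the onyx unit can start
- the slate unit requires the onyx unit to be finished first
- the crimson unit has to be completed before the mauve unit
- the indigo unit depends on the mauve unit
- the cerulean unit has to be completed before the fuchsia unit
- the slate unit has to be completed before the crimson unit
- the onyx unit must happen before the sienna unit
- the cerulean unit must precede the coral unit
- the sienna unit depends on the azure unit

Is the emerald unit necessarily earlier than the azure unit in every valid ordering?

No

The constraints actually force the azure unit before the emerald unit (via the azure unit → the sienna unit → the slate unit → the crimson unit → the mauve unit → the indigo unit → the emerald unit), not the other way around.
So the emerald unit does not have to come before the azure unit — it cannot.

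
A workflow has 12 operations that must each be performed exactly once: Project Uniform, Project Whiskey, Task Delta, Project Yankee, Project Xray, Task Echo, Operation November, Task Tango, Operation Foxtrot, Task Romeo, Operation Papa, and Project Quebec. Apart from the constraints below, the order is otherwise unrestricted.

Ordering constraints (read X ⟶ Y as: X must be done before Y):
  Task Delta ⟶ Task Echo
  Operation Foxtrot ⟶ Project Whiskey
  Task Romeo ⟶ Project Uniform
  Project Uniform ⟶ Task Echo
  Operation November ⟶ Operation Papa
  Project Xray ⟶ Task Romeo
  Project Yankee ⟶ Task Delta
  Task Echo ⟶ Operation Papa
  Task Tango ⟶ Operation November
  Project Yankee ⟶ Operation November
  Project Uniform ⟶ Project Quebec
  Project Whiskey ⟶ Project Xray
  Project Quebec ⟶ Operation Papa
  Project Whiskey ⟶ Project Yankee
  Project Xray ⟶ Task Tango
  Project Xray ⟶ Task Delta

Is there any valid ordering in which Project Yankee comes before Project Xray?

Yes

Nothing in the constraints forces Project Xray before Project Yankee — there is no chain from Project Xray to Project Yankee.
That means at least one valid schedule has Project Yankee before Project Xray.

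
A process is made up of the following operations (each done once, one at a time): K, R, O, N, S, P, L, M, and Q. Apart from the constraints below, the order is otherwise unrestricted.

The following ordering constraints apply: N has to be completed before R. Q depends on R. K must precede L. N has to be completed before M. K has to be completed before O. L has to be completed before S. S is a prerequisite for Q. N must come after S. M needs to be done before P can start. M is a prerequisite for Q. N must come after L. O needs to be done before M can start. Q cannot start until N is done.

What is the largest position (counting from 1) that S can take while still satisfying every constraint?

The operations that are forced after S, directly or by a chain of constraints, are R, N, P, M, Q. That's 5 operations.
So at least 5 operations follow S, putting S no later than position 4. That position is achievable by scheduling everything else first.

4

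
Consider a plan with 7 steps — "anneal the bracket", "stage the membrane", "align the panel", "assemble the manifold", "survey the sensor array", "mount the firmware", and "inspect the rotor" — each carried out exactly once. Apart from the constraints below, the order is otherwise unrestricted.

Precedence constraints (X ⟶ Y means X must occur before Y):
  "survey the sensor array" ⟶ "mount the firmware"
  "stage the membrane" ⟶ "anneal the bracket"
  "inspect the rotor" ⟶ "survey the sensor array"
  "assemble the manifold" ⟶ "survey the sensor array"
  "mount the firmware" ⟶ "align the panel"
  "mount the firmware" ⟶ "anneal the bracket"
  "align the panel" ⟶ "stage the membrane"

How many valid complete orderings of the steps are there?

The steps with no prerequisites are "assemble the manifold", "inspect the rotor"; any of them can be placed first.
Systematically extending each partial ordering one step at a time and counting, there are 2 complete orderings.

2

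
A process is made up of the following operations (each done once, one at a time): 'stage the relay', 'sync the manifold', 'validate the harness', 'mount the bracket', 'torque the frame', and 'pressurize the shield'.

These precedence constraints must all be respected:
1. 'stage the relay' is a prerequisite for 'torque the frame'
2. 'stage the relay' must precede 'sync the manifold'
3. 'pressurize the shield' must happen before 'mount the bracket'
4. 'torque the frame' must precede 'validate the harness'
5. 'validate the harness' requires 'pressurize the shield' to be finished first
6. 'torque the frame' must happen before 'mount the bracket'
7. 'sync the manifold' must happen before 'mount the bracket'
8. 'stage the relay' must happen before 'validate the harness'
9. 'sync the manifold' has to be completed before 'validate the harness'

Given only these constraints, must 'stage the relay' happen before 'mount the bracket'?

Yes

Following the dependencies: 'stage the relay' → 'sync the manifold' → 'mount the bracket'.
That forces 'stage the relay' before 'mount the bracket' in every valid schedule.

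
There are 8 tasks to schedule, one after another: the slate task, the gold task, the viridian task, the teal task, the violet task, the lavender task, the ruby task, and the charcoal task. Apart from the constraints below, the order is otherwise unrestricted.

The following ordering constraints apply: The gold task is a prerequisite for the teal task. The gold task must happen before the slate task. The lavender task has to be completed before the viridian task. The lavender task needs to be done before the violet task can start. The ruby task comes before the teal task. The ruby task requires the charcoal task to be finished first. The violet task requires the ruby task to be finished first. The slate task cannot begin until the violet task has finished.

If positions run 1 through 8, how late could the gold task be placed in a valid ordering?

6

Following every chain forward from the gold task, the tasks that must come later are the slate task, the teal task — 2 of them.
With 2 mandatory successors out of 8 tasks total, the latest slot for the gold task is 8−2 = 6, and it's reachable by doing all non-successors before the gold task.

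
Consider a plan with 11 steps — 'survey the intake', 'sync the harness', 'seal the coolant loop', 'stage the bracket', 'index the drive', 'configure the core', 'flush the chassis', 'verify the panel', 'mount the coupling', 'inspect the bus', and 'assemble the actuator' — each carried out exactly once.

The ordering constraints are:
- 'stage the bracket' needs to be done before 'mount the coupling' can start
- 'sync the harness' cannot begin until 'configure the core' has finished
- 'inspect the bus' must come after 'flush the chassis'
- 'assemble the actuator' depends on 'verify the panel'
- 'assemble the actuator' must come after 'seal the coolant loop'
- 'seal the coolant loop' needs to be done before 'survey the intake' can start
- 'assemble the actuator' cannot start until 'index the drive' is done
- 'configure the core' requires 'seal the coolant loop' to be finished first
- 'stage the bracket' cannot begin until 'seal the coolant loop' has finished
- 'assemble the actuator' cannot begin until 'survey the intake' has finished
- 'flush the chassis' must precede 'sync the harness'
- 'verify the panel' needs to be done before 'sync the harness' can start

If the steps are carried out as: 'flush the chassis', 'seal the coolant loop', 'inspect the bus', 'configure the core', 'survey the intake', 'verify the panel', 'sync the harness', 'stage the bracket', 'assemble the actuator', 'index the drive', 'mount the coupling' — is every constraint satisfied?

No

In the proposed order, 'assemble the actuator' appears before 'index the drive'.
Since 'index the drive' is required before 'assemble the actuator', the ordering is invalid.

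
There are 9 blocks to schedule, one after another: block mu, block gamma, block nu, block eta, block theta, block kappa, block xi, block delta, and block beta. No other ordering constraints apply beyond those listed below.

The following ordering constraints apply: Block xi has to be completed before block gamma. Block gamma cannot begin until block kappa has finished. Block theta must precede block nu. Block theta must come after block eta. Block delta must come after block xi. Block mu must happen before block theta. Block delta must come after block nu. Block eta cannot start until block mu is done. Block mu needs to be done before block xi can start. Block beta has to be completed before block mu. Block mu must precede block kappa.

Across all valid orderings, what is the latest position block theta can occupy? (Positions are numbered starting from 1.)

Every block that must follow block theta has to come after it. Tracing all chains starting from block theta, those blocks are: block nu, block delta — 2 in total.
So at least 2 blocks follow block theta, putting block theta no later than position 7. That position is achievable by scheduling everything else first.

7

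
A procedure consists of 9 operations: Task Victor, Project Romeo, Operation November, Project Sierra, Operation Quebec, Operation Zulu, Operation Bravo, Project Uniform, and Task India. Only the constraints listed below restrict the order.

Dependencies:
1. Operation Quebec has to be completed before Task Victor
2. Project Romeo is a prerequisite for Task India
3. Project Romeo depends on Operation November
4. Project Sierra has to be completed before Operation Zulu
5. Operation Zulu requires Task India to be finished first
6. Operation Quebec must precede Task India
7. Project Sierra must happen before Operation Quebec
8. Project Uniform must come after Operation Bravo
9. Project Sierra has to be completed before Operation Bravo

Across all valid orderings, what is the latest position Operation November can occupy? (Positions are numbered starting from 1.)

Every operation that must follow Operation November has to come after it. Tracing all chains starting from Operation November, those operations are: Project Romeo, Operation Zulu, Task India — 3 in total.
With 3 mandatory successors out of 9 operations total, the latest slot for Operation November is 9−3 = 6, and it's reachable by doing all non-successors before Operation November.

6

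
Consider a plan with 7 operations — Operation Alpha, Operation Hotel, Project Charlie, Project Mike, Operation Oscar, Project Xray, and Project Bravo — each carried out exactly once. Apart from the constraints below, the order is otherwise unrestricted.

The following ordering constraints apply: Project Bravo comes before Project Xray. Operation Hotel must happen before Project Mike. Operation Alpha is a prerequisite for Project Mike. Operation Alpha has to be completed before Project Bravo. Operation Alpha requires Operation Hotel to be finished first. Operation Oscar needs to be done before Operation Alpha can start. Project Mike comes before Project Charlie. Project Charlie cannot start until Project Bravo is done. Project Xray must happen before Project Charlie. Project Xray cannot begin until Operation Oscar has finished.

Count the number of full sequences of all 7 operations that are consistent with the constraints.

6

The operations with no prerequisites are Operation Hotel, Operation Oscar; any of them can be placed first.
Systematically extending each partial ordering one operation at a time and counting, there are 6 complete orderings.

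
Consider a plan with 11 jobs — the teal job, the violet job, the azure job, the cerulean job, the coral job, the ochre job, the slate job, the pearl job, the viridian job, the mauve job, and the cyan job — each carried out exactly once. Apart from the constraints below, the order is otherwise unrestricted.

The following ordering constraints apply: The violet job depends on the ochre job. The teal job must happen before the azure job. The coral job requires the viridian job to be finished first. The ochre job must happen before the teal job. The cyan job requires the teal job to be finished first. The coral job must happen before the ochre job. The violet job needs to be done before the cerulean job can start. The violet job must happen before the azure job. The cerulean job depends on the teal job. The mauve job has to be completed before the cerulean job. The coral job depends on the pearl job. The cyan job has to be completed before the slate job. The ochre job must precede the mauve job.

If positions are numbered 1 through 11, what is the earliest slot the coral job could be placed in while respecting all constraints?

3

Every job that must precede the coral job has to come before it. Tracing all chains that end at the coral job, those jobs are: the pearl job, the viridian job — 2 in total.
With 2 mandatory predecessors, the earliest the coral job can sit is position 2+1 = 3, and placing just those 2 first achieves it.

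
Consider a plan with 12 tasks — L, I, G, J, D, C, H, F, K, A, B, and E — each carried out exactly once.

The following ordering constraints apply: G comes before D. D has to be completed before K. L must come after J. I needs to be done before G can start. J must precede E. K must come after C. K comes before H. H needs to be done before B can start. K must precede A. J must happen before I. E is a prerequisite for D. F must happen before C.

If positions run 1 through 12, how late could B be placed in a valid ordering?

Nothing depends on B, so it can be the final task, position 12.

12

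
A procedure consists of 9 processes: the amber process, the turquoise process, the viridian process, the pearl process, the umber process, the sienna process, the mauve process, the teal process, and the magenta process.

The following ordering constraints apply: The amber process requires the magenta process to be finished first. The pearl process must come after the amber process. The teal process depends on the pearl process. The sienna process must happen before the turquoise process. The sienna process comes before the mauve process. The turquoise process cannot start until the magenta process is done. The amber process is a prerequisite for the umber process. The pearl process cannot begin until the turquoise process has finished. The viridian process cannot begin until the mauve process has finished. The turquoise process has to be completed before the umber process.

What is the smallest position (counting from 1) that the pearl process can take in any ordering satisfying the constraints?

Every process that must precede the pearl process has to come before it. Tracing all chains that end at the pearl process, those processes are: the amber process, the turquoise process, the sienna process, the magenta process — 4 in total.
So at minimum 4 processes come before the pearl process, putting the pearl process no earlier than position 5. That position is achievable by scheduling exactly those predecessors first.

5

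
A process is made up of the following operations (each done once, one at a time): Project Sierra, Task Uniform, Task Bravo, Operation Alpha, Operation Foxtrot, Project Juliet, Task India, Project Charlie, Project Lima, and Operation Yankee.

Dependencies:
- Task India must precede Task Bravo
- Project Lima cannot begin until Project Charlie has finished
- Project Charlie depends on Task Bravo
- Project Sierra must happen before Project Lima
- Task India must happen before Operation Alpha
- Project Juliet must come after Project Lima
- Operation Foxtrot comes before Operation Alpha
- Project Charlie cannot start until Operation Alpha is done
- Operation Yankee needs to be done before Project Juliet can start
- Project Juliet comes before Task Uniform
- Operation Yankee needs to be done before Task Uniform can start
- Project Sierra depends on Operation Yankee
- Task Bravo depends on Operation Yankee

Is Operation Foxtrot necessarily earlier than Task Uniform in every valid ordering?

Following the dependencies: Operation Foxtrot → Operation Alpha → Project Charlie → Project Lima → Project Juliet → Task Uniform.
Hence Operation Foxtrot necessarily comes before Task Uniform.

Yes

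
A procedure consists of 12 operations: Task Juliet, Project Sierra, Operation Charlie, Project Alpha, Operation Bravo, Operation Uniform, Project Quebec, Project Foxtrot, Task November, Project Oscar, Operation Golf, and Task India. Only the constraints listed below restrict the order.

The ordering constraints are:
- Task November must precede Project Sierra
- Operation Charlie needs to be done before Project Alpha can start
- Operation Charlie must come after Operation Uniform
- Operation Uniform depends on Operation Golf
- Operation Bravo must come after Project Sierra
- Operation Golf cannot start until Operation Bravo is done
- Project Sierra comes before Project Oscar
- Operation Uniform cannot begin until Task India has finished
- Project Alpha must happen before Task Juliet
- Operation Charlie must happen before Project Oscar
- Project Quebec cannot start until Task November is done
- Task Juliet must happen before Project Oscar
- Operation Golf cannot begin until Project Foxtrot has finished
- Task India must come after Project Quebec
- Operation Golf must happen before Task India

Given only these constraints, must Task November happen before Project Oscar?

There is a constraint chain Task November → Project Sierra → Project Oscar.
Hence Task November necessarily comes before Project Oscar.

Yes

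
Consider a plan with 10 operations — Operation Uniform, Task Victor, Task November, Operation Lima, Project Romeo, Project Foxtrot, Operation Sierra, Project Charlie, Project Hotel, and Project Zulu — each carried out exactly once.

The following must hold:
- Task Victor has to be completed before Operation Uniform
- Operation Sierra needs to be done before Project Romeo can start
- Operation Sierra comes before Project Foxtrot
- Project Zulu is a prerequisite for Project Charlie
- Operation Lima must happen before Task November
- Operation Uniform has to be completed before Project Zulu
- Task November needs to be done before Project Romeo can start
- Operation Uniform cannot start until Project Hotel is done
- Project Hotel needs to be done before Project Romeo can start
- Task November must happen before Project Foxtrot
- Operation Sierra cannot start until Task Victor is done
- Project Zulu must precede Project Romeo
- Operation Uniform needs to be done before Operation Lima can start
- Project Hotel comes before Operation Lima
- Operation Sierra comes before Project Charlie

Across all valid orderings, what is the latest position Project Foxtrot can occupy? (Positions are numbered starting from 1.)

Nothing depends on Project Foxtrot, so it can be the final operation, position 10.

10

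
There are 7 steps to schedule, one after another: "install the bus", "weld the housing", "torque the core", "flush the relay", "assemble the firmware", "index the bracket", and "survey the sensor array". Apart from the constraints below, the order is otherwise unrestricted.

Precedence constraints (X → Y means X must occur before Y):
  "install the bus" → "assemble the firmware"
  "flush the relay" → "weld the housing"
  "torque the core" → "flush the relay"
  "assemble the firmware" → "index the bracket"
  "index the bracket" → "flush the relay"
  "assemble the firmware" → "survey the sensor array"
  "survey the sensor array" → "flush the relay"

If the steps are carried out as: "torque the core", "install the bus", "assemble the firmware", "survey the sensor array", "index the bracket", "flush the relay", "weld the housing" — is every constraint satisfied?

Yes

Checking each listed constraint against this order: for instance, "torque the core" is in position 1 and "flush the relay" in position 6, so that constraint holds — and the remaining constraints check out the same way.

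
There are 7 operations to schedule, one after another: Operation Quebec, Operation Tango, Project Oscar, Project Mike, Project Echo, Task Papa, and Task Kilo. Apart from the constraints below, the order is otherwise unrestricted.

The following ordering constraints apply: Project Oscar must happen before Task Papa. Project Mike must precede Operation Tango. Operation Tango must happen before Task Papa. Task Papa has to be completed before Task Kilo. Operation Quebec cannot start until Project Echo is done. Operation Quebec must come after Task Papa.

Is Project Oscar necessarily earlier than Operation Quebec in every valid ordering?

There is a constraint chain Project Oscar → Task Papa → Operation Quebec.
That forces Project Oscar before Operation Quebec in every valid schedule.

Yes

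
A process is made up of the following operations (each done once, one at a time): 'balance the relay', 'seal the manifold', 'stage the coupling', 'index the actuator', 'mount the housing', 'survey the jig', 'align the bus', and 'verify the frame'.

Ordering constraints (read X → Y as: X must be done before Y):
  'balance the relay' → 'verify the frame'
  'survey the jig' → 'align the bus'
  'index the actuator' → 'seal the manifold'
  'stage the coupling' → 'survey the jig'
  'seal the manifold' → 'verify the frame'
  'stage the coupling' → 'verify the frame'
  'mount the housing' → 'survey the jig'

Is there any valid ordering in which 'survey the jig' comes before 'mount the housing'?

No

Following 'mount the housing' → 'survey the jig', 'mount the housing' must precede 'survey the jig' in every valid ordering.
Hence 'survey the jig' can never be scheduled before 'mount the housing'.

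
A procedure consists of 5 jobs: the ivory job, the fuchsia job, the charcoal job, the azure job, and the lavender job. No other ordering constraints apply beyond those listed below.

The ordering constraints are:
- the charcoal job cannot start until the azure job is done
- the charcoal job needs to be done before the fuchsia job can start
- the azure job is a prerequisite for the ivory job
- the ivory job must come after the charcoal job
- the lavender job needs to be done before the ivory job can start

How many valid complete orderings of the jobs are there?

The jobs with no prerequisites are the azure job, the lavender job; any of them can be placed first.
Counting all ways to extend the partial order to a total order gives 7.

7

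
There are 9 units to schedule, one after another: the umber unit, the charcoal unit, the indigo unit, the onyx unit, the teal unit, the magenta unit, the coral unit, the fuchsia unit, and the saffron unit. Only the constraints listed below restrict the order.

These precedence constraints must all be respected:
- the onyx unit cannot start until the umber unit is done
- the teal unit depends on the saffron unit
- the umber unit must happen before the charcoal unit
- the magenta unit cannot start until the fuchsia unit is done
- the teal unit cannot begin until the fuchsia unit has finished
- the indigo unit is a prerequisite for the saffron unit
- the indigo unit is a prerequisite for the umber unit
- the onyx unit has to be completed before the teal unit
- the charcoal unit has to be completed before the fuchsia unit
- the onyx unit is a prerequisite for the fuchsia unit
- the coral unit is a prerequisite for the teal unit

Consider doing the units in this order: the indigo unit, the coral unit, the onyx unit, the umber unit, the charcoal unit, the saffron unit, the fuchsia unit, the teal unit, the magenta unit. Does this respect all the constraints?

No

In the proposed order, the onyx unit appears before the umber unit.
But one of the constraints requires the umber unit before the onyx unit, so this ordering violates it.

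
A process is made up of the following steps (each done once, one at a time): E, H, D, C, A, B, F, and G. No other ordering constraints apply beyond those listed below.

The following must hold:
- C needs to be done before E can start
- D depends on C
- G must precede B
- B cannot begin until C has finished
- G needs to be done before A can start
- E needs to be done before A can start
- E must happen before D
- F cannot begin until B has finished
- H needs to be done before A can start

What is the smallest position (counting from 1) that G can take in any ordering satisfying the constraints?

Nothing is required before G; it can be the very first step.

1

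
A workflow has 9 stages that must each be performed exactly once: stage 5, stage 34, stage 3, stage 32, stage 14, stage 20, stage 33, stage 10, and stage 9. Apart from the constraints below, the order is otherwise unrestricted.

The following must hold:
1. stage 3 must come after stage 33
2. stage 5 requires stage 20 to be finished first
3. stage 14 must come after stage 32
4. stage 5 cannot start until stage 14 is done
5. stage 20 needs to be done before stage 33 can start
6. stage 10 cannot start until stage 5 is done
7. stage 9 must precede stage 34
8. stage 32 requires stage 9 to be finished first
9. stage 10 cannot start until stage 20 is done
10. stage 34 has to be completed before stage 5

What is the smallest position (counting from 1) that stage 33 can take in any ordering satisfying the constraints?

Working backwards through the constraints from stage 33, its only required predecessor is stage 20.
With 1 mandatory predecessor, the earliest stage 33 can sit is position 1+1 = 2, and placing just that one first achieves it.

2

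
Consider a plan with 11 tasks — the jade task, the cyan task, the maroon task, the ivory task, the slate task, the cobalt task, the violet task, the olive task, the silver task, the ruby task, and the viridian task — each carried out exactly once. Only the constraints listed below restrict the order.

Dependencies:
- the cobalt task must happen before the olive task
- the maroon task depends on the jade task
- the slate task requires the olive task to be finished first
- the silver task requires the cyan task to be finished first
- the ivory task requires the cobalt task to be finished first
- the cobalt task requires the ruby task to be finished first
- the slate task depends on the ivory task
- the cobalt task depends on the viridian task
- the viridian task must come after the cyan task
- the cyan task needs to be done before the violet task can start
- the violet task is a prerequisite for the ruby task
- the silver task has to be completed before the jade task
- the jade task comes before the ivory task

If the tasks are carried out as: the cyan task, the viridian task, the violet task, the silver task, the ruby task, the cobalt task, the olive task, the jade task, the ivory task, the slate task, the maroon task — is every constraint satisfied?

Yes

Going through the constraints one by one, each required predecessor appears earlier in the sequence than its dependent — e.g. the viridian task (position 2) is before the cobalt task (position 6), as required.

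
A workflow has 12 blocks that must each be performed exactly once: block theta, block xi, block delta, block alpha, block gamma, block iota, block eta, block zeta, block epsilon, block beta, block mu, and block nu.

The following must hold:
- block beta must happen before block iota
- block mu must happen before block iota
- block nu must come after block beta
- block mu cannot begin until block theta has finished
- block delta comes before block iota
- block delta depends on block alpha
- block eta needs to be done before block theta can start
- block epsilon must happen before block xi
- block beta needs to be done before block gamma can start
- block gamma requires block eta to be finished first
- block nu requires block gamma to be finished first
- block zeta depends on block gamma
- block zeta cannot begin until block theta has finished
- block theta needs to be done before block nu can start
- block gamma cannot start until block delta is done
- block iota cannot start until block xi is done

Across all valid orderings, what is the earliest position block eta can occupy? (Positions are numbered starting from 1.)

1

Block eta has no prerequisites at all, so it can go in position 1.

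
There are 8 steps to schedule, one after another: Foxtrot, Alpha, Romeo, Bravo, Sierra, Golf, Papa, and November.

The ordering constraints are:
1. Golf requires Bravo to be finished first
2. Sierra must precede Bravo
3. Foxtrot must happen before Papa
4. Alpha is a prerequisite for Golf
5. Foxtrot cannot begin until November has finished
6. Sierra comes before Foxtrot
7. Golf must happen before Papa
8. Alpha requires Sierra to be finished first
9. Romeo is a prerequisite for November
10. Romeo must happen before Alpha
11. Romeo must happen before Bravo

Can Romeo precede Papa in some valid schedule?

Yes

Every valid ordering already has Romeo before Papa (the constraints require it), so in particular at least one does.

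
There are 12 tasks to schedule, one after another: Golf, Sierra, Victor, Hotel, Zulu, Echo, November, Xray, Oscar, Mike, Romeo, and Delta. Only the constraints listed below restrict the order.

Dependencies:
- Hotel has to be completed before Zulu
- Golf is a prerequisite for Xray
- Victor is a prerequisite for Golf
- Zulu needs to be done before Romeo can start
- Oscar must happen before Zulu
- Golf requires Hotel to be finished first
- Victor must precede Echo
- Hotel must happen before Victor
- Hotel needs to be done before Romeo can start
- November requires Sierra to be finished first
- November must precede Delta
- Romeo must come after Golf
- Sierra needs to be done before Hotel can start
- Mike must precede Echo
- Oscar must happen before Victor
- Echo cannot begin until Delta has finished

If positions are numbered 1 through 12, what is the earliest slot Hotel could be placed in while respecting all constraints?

2

The only task forced before Hotel (directly or transitively) is Sierra.
So at minimum 1 task comes before Hotel, putting Hotel no earlier than position 2. That position is achievable by scheduling exactly that predecessor first.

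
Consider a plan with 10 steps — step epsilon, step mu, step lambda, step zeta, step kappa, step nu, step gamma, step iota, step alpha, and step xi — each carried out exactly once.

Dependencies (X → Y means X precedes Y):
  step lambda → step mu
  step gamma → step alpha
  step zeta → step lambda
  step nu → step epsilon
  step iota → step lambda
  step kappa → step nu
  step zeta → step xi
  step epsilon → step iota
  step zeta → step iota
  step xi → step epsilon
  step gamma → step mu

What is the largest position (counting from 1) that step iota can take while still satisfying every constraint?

The steps that are forced after step iota, directly or by a chain of constraints, are step mu, step lambda. That's 2 steps.
With 2 mandatory successors out of 10 steps total, the latest slot for step iota is 10−2 = 8, and it's reachable by doing all non-successors before step iota.

8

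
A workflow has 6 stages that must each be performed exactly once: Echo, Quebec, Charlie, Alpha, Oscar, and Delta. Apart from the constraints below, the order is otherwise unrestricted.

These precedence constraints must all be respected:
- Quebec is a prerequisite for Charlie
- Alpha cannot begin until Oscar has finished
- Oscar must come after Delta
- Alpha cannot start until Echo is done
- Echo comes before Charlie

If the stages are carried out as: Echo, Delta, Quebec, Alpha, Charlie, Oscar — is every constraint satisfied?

No

The sequence places Alpha ahead of Oscar.
Since Oscar is required before Alpha, the ordering is invalid.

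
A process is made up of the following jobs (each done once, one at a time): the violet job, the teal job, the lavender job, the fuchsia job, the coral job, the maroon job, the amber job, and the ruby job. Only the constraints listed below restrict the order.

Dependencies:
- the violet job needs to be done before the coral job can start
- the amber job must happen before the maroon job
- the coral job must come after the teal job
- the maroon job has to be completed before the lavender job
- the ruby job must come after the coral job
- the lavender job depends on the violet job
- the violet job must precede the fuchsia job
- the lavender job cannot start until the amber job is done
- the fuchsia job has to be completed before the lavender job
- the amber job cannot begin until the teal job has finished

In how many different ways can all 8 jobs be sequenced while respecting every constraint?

126

2 jobs have no prerequisites (the violet job, the teal job), so any of them could come first.
Systematically extending each partial ordering one job at a time and counting, there are 126 complete orderings.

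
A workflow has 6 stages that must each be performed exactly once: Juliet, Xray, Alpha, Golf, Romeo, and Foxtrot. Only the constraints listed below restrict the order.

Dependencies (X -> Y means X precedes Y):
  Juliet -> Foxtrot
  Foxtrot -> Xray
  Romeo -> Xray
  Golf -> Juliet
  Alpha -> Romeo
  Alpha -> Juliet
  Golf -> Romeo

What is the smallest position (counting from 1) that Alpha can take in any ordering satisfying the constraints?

Nothing is required before Alpha; it can be the very first stage.

1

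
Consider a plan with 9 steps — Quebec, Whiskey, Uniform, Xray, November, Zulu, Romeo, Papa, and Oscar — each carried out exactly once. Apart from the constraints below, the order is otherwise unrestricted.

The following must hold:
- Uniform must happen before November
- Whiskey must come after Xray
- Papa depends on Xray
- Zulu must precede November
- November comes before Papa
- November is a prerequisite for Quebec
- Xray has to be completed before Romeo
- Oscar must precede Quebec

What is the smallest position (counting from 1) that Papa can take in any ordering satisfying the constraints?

Working backwards through the constraints from Papa, its full set of required predecessors is Uniform, Xray, November, Zulu — 4 of them.
With 4 mandatory predecessors, the earliest Papa can sit is position 4+1 = 5, and placing just those 4 first achieves it.

5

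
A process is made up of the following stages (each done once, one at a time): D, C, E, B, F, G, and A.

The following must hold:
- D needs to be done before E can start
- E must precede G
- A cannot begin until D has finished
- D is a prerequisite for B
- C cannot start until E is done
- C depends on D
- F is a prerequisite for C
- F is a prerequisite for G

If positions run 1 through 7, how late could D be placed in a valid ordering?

2

Every stage that must follow D has to come after it. Tracing all chains starting from D, those stages are: C, E, B, G, A — 5 in total.
So at least 5 stages follow D, putting D no later than position 2. That position is achievable by scheduling everything else first.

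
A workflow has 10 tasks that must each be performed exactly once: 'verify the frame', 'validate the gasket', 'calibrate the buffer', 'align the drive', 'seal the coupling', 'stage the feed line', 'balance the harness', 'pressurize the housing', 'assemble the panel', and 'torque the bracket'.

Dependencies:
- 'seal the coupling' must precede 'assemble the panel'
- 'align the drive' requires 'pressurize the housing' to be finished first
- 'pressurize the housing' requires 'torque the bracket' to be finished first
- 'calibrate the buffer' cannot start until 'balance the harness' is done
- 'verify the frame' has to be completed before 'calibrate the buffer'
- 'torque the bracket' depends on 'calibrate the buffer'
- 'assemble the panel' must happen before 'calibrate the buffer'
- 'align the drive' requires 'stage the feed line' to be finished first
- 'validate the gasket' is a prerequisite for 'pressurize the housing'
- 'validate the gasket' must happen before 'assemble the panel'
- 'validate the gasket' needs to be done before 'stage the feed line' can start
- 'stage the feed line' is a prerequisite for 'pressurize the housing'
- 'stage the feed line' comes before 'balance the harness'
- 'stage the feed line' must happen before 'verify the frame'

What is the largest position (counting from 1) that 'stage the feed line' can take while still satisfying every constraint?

4

Every task that must follow 'stage the feed line' has to come after it. Tracing all chains starting from 'stage the feed line', those tasks are: 'verify the frame', 'calibrate the buffer', 'align the drive', 'balance the harness', 'pressurize the housing', 'torque the bracket' — 6 in total.
With 6 mandatory successors out of 10 tasks total, the latest slot for 'stage the feed line' is 10−6 = 4, and it's reachable by doing all non-successors before 'stage the feed line'.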